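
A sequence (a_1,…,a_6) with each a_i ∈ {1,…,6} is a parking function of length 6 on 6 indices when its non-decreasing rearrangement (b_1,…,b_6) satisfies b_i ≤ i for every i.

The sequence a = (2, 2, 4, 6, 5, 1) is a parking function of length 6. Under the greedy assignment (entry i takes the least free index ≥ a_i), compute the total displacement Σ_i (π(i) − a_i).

Σπ = 6·7/2 = 21 (π permutes [6]); Σa = 2+2+4+6+5+1 = 20; disp = 21−20 = 1.

1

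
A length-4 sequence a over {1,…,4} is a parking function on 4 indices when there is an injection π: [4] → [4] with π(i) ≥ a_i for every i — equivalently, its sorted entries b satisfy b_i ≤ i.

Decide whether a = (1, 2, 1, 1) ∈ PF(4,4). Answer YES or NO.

YES

Sorted: b = (1, 1, 1, 2).
  b_1=1 ≤ 1
  b_2=1 ≤ 2
  b_3=1 ≤ 3
  b_4=2 ≤ 4
All bounds hold ⇒ YES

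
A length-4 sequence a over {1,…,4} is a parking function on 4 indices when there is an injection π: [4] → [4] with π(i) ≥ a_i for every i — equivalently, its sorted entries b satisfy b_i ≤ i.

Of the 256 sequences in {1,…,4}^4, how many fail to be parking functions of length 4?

#PF = (5−4)·5^(4−1) = 1·125 = 125 (Konheim–Weiss)
One tuple (4,4,2,2) → sorted (2,2,4,4): b_1=2>1, not a PF.
So 256 − 125 = 131 fail.

131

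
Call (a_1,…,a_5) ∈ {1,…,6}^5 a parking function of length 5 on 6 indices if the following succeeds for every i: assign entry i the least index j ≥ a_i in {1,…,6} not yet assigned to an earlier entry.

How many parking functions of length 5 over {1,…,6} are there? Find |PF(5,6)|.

4802

|PF| = (6−5+1)·(6+1)^(5−1) = 2×2401 = 4802 (Konheim–Weiss)
E.g. (4,3,5,2,5) → sorted (2,3,4,5,5): b_i ≤ 1+i ∀i, a PF.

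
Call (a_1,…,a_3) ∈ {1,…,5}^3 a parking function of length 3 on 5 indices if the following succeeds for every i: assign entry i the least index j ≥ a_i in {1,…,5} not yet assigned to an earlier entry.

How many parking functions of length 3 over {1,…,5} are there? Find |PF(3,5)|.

#PF = (6−3)·6^(3−1) = 3·36 = 108 [KW]
One tuple (5,2,2) → sorted (2,2,5): b_i ≤ 2+i ∀i, a PF.

108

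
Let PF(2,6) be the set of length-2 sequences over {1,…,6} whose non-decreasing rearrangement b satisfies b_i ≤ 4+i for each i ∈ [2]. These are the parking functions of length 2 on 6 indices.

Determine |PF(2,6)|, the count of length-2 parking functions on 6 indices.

35

Count = 5·7^1 = 5·7 = 35 (Konheim–Weiss)
Example (2,1) → sorted (1,2): b_i ≤ 4+i ∀i, a PF.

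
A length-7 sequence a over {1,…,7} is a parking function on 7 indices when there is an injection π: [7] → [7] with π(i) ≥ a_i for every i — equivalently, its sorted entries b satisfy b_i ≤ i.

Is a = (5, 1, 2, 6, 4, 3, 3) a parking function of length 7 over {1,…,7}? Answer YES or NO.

YES

Order a: b = (1, 2, 3, 3, 4, 5, 6).
  b_1=1 ≤ 1
  b_2=2 ≤ 2
  b_3=3 ≤ 3
  b_4=3 ≤ 4
  b_5=4 ≤ 5
  b_6=5 ≤ 6
  b_7=6 ≤ 7
All bounds hold ⇒ YES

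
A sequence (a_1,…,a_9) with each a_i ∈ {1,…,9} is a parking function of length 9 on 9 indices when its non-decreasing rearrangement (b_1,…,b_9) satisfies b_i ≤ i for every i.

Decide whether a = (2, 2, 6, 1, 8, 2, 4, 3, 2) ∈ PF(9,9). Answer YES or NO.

Sorted: b = (1, 2, 2, 2, 2, 3, 4, 6, 8).
  b_1=1 ≤ 1
  b_2=2 ≤ 2
  b_3=2 ≤ 3
  b_4=2 ≤ 4
  b_5=2 ≤ 5
  b_6=3 ≤ 6
  b_7=4 ≤ 7
  b_8=6 ≤ 8
  b_9=8 ≤ 9
All bounds hold ⇒ YES

YES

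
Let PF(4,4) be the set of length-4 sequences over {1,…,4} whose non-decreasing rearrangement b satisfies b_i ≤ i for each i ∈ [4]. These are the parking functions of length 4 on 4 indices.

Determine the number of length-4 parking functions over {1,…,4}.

Count = (4−4+1)·(4+1)^(4−1) = 1·125 = 125 (Pollak)
Example (2,4,1,3) → sorted (1,2,3,4): b_i ≤ i ∀i, a PF.

125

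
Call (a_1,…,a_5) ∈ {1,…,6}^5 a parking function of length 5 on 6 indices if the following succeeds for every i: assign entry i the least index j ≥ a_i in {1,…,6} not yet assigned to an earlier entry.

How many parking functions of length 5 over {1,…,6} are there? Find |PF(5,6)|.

Count = (7−5)·7^(5−1) = 2·2401 = 4802 [KW]
E.g. (3,1,6,1,2) → sorted (1,1,2,3,6): b_i ≤ 1+i ∀i, a PF.

4802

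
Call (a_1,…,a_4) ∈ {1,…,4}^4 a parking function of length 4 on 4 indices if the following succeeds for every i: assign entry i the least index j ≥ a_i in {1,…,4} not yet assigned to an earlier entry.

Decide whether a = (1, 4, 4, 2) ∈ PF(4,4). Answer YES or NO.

Rearranged: b = (1, 2, 4, 4).
  b_1=1 ≤ 1
  b_2=2 ≤ 2
  b_3=4 > 3
  fails at i=3 ⇒ NO

NO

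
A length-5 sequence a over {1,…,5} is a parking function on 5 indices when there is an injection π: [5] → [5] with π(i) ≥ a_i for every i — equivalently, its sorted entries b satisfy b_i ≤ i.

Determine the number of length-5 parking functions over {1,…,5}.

Count = (5−5+1)·(5+1)^(5−1) = 1·1296 = 1296 (Pollak)
Check (4,2,3,4,1) → sorted (1,2,3,4,4): b_i ≤ i ∀i, a PF.

1296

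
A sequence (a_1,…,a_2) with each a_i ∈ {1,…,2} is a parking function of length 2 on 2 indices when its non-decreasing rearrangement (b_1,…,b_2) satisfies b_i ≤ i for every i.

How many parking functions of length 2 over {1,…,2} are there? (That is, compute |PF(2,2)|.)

3

Count = (2−2+1)·(2+1)^(2−1) = 1 · 3 = 3 [KW]
One tuple (1,2) → sorted (1,2): b_i ≤ i ∀i, a PF.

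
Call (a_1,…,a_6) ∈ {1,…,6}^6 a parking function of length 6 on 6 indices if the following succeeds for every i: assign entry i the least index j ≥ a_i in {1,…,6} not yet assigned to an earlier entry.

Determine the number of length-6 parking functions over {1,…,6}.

16807

|PF(6,6)| = (7−6)·7^(6−1) = 1·16807 = 16807 [KW]
Example (1,2,6,1,4,2) → sorted (1,1,2,2,4,6): b_i ≤ i ∀i, a PF.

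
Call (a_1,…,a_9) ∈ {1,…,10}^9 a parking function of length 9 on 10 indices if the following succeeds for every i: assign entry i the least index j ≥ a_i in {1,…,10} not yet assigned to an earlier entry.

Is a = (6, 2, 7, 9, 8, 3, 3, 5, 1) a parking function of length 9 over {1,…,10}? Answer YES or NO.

YES

Order a: b = (1, 2, 3, 3, 5, 6, 7, 8, 9).
  b_1=1 ≤ 2
  b_2=2 ≤ 3
  b_3=3 ≤ 4
  b_4=3 ≤ 5
  b_5=5 ≤ 6
  b_6=6 ≤ 7
  b_7=7 ≤ 8
  b_8=8 ≤ 9
  b_9=9 ≤ 10
All bounds hold ⇒ YES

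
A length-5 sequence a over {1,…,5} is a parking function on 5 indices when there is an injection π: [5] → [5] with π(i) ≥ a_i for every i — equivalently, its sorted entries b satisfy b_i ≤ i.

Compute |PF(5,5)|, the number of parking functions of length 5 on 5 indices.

1296

|PF(5,5)| = 1·6^4 = 1 · 1296 = 1296
E.g. (2,2,1,3,4) → sorted (1,2,2,3,4): b_i ≤ i ∀i, a PF.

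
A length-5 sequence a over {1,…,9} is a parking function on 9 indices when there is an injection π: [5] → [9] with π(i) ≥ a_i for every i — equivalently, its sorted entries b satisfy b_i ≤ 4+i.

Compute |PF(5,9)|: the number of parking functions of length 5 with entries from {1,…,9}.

Count = 5·10^4 = 5×10000 = 50000 (Konheim–Weiss)
E.g. (9,3,3,5,4) → sorted (3,3,4,5,9): b_i ≤ 4+i ∀i, a PF.

50000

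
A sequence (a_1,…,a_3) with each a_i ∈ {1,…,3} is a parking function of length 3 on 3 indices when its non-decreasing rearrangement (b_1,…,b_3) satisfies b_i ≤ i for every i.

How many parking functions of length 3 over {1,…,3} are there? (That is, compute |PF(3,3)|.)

Count = 1·4^2 = 1·16 = 16 (Konheim–Weiss)
E.g. (1,2,2) → sorted (1,2,2): b_i ≤ i ∀i, a PF.

16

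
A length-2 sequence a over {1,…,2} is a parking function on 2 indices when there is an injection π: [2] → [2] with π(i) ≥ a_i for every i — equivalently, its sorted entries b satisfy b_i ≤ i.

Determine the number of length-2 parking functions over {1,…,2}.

Count = 1·3^1 = 1×3 = 3 (Pollak)
One tuple (1,2) → sorted (1,2): b_i ≤ i ∀i, a PF.

3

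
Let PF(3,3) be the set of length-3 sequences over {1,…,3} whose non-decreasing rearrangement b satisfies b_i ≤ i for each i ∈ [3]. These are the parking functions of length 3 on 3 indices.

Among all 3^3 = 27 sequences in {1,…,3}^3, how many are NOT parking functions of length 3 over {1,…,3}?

#PF = (3+1−3)·(3+1)^{3−1} = 1 · 16 = 16 (Pollak)
E.g. (3,3,1) → sorted (1,3,3): b_2=3>2, not a PF.
Total 27; non-PF = 27−16 = 11

11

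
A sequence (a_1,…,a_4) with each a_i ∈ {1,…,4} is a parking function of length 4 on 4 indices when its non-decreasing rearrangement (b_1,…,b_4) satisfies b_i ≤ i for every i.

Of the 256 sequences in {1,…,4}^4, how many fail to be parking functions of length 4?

#PF = (4+1−4)·(4+1)^{4−1} = 1×125 = 125 (Konheim–Weiss)
One tuple (4,4,4,4) → sorted (4,4,4,4): b_1=4>1, not a PF.
Total 256; non-PF = 256−125 = 131

131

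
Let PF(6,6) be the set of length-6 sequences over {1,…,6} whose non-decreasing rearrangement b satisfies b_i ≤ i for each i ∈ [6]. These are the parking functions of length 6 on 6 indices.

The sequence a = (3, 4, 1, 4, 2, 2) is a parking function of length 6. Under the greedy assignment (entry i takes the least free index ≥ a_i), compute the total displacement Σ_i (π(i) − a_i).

Σπ(i) = 1+…+6 = 21; Σa = 3+4+1+4+2+2 = 16; disp = 21−16 = 5.

5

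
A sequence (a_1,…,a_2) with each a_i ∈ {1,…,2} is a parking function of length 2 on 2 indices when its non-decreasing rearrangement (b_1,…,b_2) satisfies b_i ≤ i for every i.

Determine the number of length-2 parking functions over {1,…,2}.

#PF = (3−2)·3^(2−1) = 1×3 = 3 [KW]
One tuple (1,1) → sorted (1,1): b_i ≤ i ∀i, a PF.

3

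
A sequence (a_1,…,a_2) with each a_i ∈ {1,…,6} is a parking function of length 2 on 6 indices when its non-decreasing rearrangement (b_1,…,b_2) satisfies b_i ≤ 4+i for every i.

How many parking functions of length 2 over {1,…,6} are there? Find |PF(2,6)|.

|PF(2,6)| = (6+1−2)·(6+1)^{2−1} = 5×7 = 35 (Pollak)
Check (3,4) → sorted (3,4): b_i ≤ 4+i ∀i, a PF.

35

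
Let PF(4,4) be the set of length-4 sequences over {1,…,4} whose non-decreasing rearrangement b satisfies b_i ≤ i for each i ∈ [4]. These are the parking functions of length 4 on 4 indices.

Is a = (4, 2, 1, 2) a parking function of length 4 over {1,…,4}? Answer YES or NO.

YES

Sorted: b = (1, 2, 2, 4).
  b_1=1 ≤ 1
  b_2=2 ≤ 2
  b_3=2 ≤ 3
  b_4=4 ≤ 4
All bounds hold ⇒ YES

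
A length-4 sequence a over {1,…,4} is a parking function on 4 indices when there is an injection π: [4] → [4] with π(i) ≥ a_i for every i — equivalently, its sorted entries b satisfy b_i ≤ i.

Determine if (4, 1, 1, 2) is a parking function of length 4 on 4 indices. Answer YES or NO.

Rearranged: b = (1, 1, 2, 4).
  b_1=1 ≤ 1
  b_2=1 ≤ 2
  b_3=2 ≤ 3
  b_4=4 ≤ 4
All bounds hold ⇒ YES

YES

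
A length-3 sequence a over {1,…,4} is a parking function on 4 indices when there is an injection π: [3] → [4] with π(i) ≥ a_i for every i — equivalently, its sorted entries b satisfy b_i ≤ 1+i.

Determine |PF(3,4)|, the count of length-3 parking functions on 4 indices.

50

|PF(3,4)| = (5−3)·5^(3−1) = 2·25 = 50 (Pollak)
Example (1,4,2) → sorted (1,2,4): b_i ≤ 1+i ∀i, a PF.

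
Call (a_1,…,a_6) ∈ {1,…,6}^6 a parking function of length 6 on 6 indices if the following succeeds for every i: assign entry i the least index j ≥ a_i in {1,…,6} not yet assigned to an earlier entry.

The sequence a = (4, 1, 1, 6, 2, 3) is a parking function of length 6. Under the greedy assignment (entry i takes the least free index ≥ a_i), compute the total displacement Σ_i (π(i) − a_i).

4

Σπ = 21 ({1..6} each once); Σa = 4+1+1+6+2+3 = 17; disp = 21−17 = 4.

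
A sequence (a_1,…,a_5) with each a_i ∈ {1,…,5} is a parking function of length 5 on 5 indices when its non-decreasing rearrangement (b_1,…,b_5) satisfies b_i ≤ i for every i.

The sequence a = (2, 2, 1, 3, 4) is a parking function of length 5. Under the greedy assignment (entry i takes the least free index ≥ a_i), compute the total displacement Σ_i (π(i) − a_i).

Σπ = 15 ({1..5} each once); Σa = 2+2+1+3+4 = 12; disp = 15−12 = 3.

3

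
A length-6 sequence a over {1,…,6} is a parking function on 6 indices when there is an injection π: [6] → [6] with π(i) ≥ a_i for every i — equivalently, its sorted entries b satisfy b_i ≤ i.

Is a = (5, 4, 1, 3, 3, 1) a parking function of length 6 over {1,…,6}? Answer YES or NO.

Sorted: b = (1, 1, 3, 3, 4, 5).
  b_1=1 ≤ 1
  b_2=1 ≤ 2
  b_3=3 ≤ 3
  b_4=3 ≤ 4
  b_5=4 ≤ 5
  b_6=5 ≤ 6
All bounds hold ⇒ YES

YES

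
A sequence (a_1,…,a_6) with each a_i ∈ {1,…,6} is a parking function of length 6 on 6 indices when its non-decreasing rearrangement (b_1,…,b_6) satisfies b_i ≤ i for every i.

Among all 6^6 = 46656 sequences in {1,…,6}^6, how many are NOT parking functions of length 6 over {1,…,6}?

29849

Count = (6+1−6)·(6+1)^{6−1} = 1 · 16807 = 16807
One tuple (6,5,5,3,6,6) → sorted (3,5,5,6,6,6): b_1=3>1, not a PF.
6^6 − 16807 = 46656 − 16807 = 29849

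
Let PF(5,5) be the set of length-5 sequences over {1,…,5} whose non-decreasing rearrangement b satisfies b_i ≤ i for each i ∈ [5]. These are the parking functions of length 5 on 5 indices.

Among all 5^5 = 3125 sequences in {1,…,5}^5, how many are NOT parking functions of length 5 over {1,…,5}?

1829

|PF(5,5)| = (6−5)·6^(5−1) = 1×1296 = 1296
Check (5,3,5,1,5) → sorted (1,3,5,5,5): b_2=3>2, not a PF.
Total 3125; non-PF = 3125−1296 = 1829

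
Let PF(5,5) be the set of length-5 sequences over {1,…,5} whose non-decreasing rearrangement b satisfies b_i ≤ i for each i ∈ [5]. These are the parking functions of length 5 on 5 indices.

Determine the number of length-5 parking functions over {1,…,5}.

|PF| = 1·6^4 = 1×1296 = 1296 (Konheim–Weiss)
Check (3,1,3,1,4) → sorted (1,1,3,3,4): b_i ≤ i ∀i, a PF.

1296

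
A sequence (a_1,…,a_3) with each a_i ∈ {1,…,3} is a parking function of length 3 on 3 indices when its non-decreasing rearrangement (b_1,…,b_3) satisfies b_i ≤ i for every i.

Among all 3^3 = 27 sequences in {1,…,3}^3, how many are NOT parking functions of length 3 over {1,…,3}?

11

#PF = (4−3)·4^(3−1) = 1·16 = 16 (Pollak)
One tuple (3,2,3) → sorted (2,3,3): b_1=2>1, not a PF.
So 27 − 16 = 11 fail.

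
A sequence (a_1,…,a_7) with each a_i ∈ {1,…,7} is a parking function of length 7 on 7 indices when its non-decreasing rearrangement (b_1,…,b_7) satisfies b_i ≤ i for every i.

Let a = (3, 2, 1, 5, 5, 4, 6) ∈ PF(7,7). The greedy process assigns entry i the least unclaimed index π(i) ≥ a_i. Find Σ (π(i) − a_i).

2

Σπ(i) = 1+…+7 = 28; Σa = 3+2+1+5+5+4+6 = 26; disp = 28−26 = 2.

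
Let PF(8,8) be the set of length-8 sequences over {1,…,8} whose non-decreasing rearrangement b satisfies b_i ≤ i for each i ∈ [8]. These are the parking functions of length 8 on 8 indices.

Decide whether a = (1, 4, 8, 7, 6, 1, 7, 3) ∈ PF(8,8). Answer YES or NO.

NO

Order a: b = (1, 1, 3, 4, 6, 7, 7, 8).
  b_1=1 ≤ 1
  b_2=1 ≤ 2
  b_3=3 ≤ 3
  b_4=4 ≤ 4
  b_5=6 > 5
  fails at i=5 ⇒ NO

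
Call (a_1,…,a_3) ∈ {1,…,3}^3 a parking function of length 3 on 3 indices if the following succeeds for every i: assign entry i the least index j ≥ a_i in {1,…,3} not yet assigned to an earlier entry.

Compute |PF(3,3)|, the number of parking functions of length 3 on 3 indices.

16

#PF = (3+1−3)·(3+1)^{3−1} = 1×16 = 16 (Konheim–Weiss)
Check (2,1,1) → sorted (1,1,2): b_i ≤ i ∀i, a PF.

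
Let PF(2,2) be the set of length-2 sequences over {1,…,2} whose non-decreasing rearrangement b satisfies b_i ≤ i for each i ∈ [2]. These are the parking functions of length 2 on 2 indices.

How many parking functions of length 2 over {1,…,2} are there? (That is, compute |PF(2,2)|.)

3

Count = (2−2+1)·(2+1)^(2−1) = 1·3 = 3 (Konheim–Weiss)
E.g. (2,1) → sorted (1,2): b_i ≤ i ∀i, a PF.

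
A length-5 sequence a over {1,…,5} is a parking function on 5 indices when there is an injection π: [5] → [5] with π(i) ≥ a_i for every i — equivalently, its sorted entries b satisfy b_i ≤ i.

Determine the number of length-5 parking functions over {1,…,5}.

1296

|PF(5,5)| = 1·6^4 = 1×1296 = 1296 (Pollak)
One tuple (2,1,4,3,1) → sorted (1,1,2,3,4): b_i ≤ i ∀i, a PF.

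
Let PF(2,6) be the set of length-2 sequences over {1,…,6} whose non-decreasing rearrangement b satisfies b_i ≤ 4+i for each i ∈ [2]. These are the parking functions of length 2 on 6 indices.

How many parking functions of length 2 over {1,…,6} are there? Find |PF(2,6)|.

|PF| = (6−2+1)·(6+1)^(2−1) = 5 · 7 = 35 [KW]
One tuple (2,2) → sorted (2,2): b_i ≤ 4+i ∀i, a PF.

35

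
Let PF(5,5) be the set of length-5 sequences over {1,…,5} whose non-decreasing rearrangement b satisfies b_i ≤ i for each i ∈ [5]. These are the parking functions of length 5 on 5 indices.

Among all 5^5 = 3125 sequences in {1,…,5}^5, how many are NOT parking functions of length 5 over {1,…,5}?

#PF = 1·6^4 = 1×1296 = 1296
One tuple (4,4,4,2,5) → sorted (2,4,4,4,5): b_1=2>1, not a PF.
5^5 − 1296 = 3125 − 1296 = 1829

1829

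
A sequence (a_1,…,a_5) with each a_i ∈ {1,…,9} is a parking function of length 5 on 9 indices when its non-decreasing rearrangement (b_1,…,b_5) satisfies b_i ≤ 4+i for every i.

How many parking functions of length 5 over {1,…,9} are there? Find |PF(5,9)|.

Count = (9+1−5)·(9+1)^{5−1} = 5×10000 = 50000 [KW]
E.g. (6,8,7,7,5) → sorted (5,6,7,7,8): b_i ≤ 4+i ∀i, a PF.

50000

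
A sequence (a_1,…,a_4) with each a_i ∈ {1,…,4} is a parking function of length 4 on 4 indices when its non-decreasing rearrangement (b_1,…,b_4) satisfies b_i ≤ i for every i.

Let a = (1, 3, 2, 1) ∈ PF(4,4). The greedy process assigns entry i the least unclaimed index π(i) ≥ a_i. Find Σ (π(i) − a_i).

Σπ(i) = 1+…+4 = 10; Σa = 1+3+2+1 = 7; disp = 10−7 = 3.

3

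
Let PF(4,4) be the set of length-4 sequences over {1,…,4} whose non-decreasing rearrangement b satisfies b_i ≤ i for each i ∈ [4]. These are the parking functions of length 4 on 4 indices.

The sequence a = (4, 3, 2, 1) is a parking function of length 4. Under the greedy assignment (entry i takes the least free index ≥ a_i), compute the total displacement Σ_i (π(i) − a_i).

0

Σπ = 10 ({1..4} each once); Σa = 4+3+2+1 = 10; disp = 10−10 = 0.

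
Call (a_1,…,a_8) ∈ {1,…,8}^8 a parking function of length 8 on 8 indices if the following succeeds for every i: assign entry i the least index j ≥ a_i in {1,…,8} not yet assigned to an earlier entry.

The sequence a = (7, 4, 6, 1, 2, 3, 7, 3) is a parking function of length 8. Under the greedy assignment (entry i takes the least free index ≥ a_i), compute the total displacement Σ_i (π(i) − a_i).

3

Σπ = 8·9/2 = 36 (π permutes [8]); Σa = 7+4+6+1+2+3+7+3 = 33; disp = 36−33 = 3.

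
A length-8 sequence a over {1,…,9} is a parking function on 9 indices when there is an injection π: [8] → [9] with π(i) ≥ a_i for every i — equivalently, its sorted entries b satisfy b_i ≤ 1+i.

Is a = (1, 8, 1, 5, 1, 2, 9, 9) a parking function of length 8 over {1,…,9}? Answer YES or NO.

Rearranged: b = (1, 1, 1, 2, 5, 8, 9, 9).
  b_1=1 ≤ 2
  b_2=1 ≤ 3
  b_3=1 ≤ 4
  b_4=2 ≤ 5
  b_5=5 ≤ 6
  b_6=8 > 7
  fails at i=6 ⇒ NO

NO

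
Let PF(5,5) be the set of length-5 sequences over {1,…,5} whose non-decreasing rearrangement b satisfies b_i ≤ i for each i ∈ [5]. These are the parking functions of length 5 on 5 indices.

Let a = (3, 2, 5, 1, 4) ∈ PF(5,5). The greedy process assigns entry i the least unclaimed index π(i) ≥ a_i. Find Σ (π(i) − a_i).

Σπ(i) = 1+…+5 = 15; Σa = 3+2+5+1+4 = 15; disp = 15−15 = 0.

0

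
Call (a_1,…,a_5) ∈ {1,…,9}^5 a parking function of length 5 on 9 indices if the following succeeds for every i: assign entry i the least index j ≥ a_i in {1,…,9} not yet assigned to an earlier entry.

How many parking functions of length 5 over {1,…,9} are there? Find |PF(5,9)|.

|PF| = (9+1−5)·(9+1)^{5−1} = 5·10000 = 50000 [KW]
One tuple (8,2,6,8,6) → sorted (2,6,6,8,8): b_i ≤ 4+i ∀i, a PF.

50000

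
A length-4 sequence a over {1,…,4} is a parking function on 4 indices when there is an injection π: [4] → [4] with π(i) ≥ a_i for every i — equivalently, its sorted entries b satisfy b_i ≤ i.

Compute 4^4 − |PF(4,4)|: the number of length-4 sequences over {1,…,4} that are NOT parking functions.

|PF| = (4−4+1)·(4+1)^(4−1) = 1×125 = 125 [KW]
One tuple (3,3,3,4) → sorted (3,3,3,4): b_1=3>1, not a PF.
4^4 − 125 = 256 − 125 = 131

131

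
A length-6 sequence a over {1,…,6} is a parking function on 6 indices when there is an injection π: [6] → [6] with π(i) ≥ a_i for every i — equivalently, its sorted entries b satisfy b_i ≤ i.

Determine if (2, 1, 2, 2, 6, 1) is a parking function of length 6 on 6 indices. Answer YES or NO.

YES

Order a: b = (1, 1, 2, 2, 2, 6).
  b_1=1 ≤ 1
  b_2=1 ≤ 2
  b_3=2 ≤ 3
  b_4=2 ≤ 4
  b_5=2 ≤ 5
  b_6=6 ≤ 6
All bounds hold ⇒ YES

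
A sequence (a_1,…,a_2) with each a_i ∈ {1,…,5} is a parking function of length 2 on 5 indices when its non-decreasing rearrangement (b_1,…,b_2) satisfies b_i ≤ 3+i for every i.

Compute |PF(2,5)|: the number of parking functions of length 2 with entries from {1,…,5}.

#PF = (6−2)·6^(2−1) = 4×6 = 24 [KW]
Example (5,1) → sorted (1,5): b_i ≤ 3+i ∀i, a PF.

24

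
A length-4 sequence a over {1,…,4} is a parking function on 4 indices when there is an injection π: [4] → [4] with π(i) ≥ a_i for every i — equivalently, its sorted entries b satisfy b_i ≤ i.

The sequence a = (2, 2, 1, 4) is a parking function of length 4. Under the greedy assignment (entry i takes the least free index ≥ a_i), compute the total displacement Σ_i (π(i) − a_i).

1

Σπ = 10 ({1..4} each once); Σa = 2+2+1+4 = 9; disp = 10−9 = 1.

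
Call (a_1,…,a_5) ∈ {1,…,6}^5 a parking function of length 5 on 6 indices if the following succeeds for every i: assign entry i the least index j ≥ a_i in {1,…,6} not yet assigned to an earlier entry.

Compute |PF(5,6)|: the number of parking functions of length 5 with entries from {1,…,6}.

4802

|PF| = (7−5)·7^(5−1) = 2×2401 = 4802 (Pollak)
One tuple (3,3,6,5,2) → sorted (2,3,3,5,6): b_i ≤ 1+i ∀i, a PF.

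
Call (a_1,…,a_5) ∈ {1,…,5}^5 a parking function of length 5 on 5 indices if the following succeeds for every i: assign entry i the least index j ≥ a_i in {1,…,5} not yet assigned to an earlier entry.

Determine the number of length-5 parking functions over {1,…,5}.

1296

#PF = 1·6^4 = 1 · 1296 = 1296 [KW]
Check (1,1,4,3,1) → sorted (1,1,1,3,4): b_i ≤ i ∀i, a PF.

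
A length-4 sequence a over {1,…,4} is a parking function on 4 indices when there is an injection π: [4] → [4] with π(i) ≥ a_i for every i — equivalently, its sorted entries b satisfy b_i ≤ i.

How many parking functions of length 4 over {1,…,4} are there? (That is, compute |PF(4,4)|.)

125

|PF| = (4−4+1)·(4+1)^(4−1) = 1·125 = 125 (Pollak)
E.g. (3,1,1,2) → sorted (1,1,2,3): b_i ≤ i ∀i, a PF.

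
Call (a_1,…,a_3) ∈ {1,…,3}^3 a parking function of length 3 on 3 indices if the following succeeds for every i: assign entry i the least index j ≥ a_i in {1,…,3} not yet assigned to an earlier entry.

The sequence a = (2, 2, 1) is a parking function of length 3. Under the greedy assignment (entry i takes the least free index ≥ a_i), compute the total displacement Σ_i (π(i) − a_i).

1

Σπ(i) = 1+…+3 = 6; Σa = 2+2+1 = 5; disp = 6−5 = 1.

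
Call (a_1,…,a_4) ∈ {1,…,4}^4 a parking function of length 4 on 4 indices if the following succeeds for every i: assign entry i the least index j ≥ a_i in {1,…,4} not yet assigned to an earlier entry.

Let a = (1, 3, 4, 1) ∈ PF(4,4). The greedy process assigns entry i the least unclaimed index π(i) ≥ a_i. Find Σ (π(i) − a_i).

1

Σπ(i) = 1+…+4 = 10; Σa = 1+3+4+1 = 9; disp = 10−9 = 1.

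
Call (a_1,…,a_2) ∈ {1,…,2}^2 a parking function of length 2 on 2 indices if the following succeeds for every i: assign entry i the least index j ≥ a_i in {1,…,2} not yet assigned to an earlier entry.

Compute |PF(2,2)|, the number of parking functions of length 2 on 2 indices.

|PF| = (3−2)·3^(2−1) = 1·3 = 3 [KW]
Example (2,1) → sorted (1,2): b_i ≤ i ∀i, a PF.

3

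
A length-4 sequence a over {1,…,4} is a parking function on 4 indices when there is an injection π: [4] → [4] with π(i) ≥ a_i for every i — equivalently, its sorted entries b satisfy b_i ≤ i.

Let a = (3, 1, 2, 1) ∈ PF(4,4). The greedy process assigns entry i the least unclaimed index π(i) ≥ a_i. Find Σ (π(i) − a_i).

Σπ = 10 ({1..4} each once); Σa = 3+1+2+1 = 7; disp = 10−7 = 3.

3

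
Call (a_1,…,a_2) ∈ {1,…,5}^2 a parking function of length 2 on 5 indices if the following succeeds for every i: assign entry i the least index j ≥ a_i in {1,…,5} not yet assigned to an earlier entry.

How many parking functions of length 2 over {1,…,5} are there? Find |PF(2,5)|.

24

|PF(2,5)| = (5−2+1)·(5+1)^(2−1) = 4×6 = 24 (Pollak)
One tuple (3,1) → sorted (1,3): b_i ≤ 3+i ∀i, a PF.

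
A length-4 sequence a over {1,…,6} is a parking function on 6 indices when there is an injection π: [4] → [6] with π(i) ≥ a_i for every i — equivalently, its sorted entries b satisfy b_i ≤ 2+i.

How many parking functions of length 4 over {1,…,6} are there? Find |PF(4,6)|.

1029

|PF(4,6)| = (6+1−4)·(6+1)^{4−1} = 3 · 343 = 1029
E.g. (4,1,6,5) → sorted (1,4,5,6): b_i ≤ 2+i ∀i, a PF.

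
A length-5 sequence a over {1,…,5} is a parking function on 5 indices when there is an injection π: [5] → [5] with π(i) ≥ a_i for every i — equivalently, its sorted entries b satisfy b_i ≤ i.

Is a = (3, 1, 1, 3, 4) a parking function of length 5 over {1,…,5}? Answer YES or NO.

YES

Rearranged: b = (1, 1, 3, 3, 4).
  b_1=1 ≤ 1
  b_2=1 ≤ 2
  b_3=3 ≤ 3
  b_4=3 ≤ 4
  b_5=4 ≤ 5
All bounds hold ⇒ YES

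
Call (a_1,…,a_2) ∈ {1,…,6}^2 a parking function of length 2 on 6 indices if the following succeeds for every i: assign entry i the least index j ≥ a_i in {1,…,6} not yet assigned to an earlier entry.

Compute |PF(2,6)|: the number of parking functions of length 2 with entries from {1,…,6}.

|PF| = (7−2)·7^(2−1) = 5·7 = 35 (Konheim–Weiss)
E.g. (6,4) → sorted (4,6): b_i ≤ 4+i ∀i, a PF.

35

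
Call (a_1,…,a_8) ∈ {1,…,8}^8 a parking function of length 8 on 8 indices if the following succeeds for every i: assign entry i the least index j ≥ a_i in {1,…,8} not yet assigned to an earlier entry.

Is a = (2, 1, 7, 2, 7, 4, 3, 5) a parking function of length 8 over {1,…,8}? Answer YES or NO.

YES

Order a: b = (1, 2, 2, 3, 4, 5, 7, 7).
  b_1=1 ≤ 1
  b_2=2 ≤ 2
  b_3=2 ≤ 3
  b_4=3 ≤ 4
  b_5=4 ≤ 5
  b_6=5 ≤ 6
  b_7=7 ≤ 7
  b_8=7 ≤ 8
All bounds hold ⇒ YES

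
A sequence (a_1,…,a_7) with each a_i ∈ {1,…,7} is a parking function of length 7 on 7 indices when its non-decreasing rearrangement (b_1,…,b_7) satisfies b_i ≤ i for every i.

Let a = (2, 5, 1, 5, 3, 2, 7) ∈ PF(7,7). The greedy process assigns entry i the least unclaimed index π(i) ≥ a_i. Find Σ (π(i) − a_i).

3

Σπ(i) = 1+…+7 = 28; Σa = 2+5+1+5+3+2+7 = 25; disp = 28−25 = 3.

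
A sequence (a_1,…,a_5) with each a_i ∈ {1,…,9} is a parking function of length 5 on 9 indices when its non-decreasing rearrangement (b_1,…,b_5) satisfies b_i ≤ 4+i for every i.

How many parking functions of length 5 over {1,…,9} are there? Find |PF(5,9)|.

50000

#PF = 5·10^4 = 5 · 10000 = 50000 (Konheim–Weiss)
Example (3,4,9,5,4) → sorted (3,4,4,5,9): b_i ≤ 4+i ∀i, a PF.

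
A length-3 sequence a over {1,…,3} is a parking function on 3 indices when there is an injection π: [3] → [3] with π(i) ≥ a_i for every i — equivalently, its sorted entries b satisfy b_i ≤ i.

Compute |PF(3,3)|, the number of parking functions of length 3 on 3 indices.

#PF = (4−3)·4^(3−1) = 1×16 = 16
Check (2,3,1) → sorted (1,2,3): b_i ≤ i ∀i, a PF.

16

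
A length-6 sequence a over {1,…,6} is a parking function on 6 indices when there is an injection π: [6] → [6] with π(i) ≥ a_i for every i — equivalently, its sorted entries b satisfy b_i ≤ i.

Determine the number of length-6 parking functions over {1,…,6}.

16807

|PF(6,6)| = (7−6)·7^(6−1) = 1·16807 = 16807 (Konheim–Weiss)
One tuple (4,1,5,4,3,1) → sorted (1,1,3,4,4,5): b_i ≤ i ∀i, a PF.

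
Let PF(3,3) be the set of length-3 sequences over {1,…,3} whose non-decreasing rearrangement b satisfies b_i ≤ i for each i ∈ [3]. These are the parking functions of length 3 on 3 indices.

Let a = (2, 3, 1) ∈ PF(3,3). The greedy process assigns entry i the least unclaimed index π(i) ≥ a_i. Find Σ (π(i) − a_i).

0

Σπ = 6 ({1..3} each once); Σa = 2+3+1 = 6; disp = 6−6 = 0.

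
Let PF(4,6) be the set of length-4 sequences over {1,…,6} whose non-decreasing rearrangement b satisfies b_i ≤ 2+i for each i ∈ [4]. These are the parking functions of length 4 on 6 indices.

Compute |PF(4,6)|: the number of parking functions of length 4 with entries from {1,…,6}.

#PF = 3·7^3 = 3 · 343 = 1029 [KW]
Example (6,3,4,4) → sorted (3,4,4,6): b_i ≤ 2+i ∀i, a PF.

1029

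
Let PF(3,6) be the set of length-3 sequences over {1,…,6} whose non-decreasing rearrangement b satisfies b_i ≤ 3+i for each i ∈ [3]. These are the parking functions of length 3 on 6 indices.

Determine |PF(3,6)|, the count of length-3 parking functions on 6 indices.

|PF(3,6)| = 4·7^2 = 4·49 = 196
Check (1,5,6) → sorted (1,5,6): b_i ≤ 3+i ∀i, a PF.

196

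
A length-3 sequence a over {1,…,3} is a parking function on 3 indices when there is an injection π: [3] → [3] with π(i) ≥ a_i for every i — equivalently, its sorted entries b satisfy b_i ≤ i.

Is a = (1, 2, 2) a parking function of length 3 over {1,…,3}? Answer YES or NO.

YES

Order a: b = (1, 2, 2).
  b_1=1 ≤ 1
  b_2=2 ≤ 2
  b_3=2 ≤ 3
All bounds hold ⇒ YES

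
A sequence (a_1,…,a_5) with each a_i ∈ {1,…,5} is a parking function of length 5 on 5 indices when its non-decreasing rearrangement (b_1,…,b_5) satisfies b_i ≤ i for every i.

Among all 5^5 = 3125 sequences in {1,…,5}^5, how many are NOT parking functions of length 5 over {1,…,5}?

Count = (5+1−5)·(5+1)^{5−1} = 1 · 1296 = 1296
E.g. (5,5,3,4,2) → sorted (2,3,4,5,5): b_1=2>1, not a PF.
So 3125 − 1296 = 1829 fail.

1829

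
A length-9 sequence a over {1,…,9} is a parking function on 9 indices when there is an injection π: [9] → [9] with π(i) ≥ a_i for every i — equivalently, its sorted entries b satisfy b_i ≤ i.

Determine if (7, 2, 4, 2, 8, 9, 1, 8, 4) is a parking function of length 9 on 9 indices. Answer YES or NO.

Order a: b = (1, 2, 2, 4, 4, 7, 8, 8, 9).
  b_1=1 ≤ 1
  b_2=2 ≤ 2
  b_3=2 ≤ 3
  b_4=4 ≤ 4
  b_5=4 ≤ 5
  b_6=7 > 6
  fails at i=6 ⇒ NO

NO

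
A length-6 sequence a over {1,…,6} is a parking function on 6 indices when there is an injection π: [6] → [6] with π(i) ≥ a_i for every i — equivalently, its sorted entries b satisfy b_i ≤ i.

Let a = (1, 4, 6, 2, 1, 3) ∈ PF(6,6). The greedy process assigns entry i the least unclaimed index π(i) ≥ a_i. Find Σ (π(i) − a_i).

Σπ = 6·7/2 = 21 (π permutes [6]); Σa = 1+4+6+2+1+3 = 17; disp = 21−17 = 4.

4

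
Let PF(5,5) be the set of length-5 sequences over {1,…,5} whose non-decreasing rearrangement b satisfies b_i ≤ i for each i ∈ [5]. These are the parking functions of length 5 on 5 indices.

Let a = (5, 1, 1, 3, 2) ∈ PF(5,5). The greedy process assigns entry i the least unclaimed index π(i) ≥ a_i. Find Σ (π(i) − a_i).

3

Σπ = 5·6/2 = 15 (π permutes [5]); Σa = 5+1+1+3+2 = 12; disp = 15−12 = 3.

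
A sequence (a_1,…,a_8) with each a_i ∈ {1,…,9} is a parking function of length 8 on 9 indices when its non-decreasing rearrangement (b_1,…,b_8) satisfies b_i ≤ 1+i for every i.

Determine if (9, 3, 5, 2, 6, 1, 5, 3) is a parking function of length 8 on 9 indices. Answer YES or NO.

YES

Rearranged: b = (1, 2, 3, 3, 5, 5, 6, 9).
  b_1=1 ≤ 2
  b_2=2 ≤ 3
  b_3=3 ≤ 4
  b_4=3 ≤ 5
  b_5=5 ≤ 6
  b_6=5 ≤ 7
  b_7=6 ≤ 8
  b_8=9 ≤ 9
All bounds hold ⇒ YES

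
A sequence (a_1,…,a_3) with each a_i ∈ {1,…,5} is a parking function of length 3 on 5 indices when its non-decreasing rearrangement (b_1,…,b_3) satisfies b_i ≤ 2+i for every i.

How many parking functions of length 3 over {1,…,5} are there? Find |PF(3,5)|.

108

Count = (5+1−3)·(5+1)^{3−1} = 3·36 = 108 (Konheim–Weiss)
E.g. (3,1,5) → sorted (1,3,5): b_i ≤ 2+i ∀i, a PF.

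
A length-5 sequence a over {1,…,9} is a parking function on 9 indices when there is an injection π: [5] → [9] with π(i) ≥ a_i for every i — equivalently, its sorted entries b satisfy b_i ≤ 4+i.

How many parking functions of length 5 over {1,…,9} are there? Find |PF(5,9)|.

50000

|PF(5,9)| = (9+1−5)·(9+1)^{5−1} = 5 · 10000 = 50000 (Pollak)
One tuple (3,8,6,4,4) → sorted (3,4,4,6,8): b_i ≤ 4+i ∀i, a PF.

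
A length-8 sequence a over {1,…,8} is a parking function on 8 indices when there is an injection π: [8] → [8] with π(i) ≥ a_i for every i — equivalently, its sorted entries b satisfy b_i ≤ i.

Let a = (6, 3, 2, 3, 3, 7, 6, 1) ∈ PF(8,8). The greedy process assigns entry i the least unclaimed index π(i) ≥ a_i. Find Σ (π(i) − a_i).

Σπ = 8·9/2 = 36 (π permutes [8]); Σa = 6+3+2+3+3+7+6+1 = 31; disp = 36−31 = 5.

5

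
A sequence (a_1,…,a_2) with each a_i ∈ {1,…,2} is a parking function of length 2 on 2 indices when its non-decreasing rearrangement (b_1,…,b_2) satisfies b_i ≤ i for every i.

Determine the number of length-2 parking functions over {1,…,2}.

3

Count = 1·3^1 = 1×3 = 3 (Pollak)
E.g. (1,1) → sorted (1,1): b_i ≤ i ∀i, a PF.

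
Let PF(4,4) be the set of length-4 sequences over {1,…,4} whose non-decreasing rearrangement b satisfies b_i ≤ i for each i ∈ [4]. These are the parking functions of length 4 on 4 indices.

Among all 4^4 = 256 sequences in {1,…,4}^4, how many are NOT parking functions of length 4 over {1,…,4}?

#PF = (5−4)·5^(4−1) = 1·125 = 125 [KW]
Check (3,4,4,4) → sorted (3,4,4,4): b_1=3>1, not a PF.
4^4 − 125 = 256 − 125 = 131

131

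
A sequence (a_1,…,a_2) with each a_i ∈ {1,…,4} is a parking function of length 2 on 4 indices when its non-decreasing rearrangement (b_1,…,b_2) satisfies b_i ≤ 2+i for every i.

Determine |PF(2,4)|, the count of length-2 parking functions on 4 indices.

#PF = 3·5^1 = 3 · 5 = 15
Example (4,3) → sorted (3,4): b_i ≤ 2+i ∀i, a PF.

15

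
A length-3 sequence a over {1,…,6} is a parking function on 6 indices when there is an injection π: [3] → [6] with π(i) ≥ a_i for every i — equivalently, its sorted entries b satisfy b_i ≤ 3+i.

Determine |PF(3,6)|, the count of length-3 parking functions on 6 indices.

196

|PF(3,6)| = (6−3+1)·(6+1)^(3−1) = 4×49 = 196 [KW]
E.g. (3,5,4) → sorted (3,4,5): b_i ≤ 3+i ∀i, a PF.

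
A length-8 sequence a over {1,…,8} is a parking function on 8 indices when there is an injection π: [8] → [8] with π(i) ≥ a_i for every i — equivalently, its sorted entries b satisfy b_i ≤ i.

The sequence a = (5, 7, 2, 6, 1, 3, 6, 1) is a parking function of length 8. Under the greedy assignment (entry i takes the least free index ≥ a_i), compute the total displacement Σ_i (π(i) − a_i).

5

Σπ = 36 ({1..8} each once); Σa = 5+7+2+6+1+3+6+1 = 31; disp = 36−31 = 5.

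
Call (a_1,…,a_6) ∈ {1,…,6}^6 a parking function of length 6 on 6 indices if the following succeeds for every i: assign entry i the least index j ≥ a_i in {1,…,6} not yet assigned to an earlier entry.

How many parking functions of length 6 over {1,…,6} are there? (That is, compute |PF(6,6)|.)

#PF = (7−6)·7^(6−1) = 1×16807 = 16807 (Pollak)
Example (3,1,2,2,3,1) → sorted (1,1,2,2,3,3): b_i ≤ i ∀i, a PF.

16807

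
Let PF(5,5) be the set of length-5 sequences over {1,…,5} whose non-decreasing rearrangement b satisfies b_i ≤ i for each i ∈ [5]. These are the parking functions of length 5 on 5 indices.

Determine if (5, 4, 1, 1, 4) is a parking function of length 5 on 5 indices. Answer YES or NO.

Rearranged: b = (1, 1, 4, 4, 5).
  b_1=1 ≤ 1
  b_2=1 ≤ 2
  b_3=4 > 3
  fails at i=3 ⇒ NO

NO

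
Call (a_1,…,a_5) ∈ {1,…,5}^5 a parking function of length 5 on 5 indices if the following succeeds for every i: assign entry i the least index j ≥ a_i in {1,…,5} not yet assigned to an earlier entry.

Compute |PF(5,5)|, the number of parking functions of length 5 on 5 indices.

Count = (6−5)·6^(5−1) = 1×1296 = 1296
One tuple (2,1,4,1,4) → sorted (1,1,2,4,4): b_i ≤ i ∀i, a PF.

1296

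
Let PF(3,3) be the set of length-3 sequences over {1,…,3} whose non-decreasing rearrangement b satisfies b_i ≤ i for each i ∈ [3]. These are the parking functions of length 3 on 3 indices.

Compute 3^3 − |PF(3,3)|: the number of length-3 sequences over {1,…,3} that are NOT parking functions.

11

#PF = (3+1−3)·(3+1)^{3−1} = 1·16 = 16 [KW]
E.g. (3,2,3) → sorted (2,3,3): b_1=2>1, not a PF.
Total 27; non-PF = 27−16 = 11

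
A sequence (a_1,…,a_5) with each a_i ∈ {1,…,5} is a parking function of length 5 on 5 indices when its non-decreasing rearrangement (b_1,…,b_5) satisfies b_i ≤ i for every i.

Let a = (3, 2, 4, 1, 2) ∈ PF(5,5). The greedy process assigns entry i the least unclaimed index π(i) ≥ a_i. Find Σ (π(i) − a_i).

Σπ = 15 ({1..5} each once); Σa = 3+2+4+1+2 = 12; disp = 15−12 = 3.

3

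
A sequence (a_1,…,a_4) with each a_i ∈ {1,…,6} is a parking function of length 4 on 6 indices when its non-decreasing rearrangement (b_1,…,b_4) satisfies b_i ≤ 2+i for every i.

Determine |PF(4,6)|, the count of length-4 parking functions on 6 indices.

1029

#PF = (7−4)·7^(4−1) = 3 · 343 = 1029
One tuple (1,1,1,5) → sorted (1,1,1,5): b_i ≤ 2+i ∀i, a PF.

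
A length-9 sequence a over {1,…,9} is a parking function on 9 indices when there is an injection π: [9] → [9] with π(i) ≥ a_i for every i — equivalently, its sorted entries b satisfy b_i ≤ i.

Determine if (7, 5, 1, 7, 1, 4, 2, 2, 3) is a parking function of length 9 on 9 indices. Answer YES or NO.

Sorted: b = (1, 1, 2, 2, 3, 4, 5, 7, 7).
  b_1=1 ≤ 1
  b_2=1 ≤ 2
  b_3=2 ≤ 3
  b_4=2 ≤ 4
  b_5=3 ≤ 5
  b_6=4 ≤ 6
  b_7=5 ≤ 7
  b_8=7 ≤ 8
  b_9=7 ≤ 9
All bounds hold ⇒ YES

YES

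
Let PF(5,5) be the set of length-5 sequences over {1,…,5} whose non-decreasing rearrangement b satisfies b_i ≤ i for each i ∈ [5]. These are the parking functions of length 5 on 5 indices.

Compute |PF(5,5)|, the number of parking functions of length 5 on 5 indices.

|PF| = (5+1−5)·(5+1)^{5−1} = 1×1296 = 1296
Check (3,1,5,1,2) → sorted (1,1,2,3,5): b_i ≤ i ∀i, a PF.

1296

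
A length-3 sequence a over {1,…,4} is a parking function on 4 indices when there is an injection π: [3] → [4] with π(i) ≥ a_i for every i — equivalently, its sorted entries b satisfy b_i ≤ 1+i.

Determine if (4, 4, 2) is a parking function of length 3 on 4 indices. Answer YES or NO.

NO

Rearranged: b = (2, 4, 4).
  b_1=2 ≤ 2
  b_2=4 > 3
  fails at i=2 ⇒ NO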